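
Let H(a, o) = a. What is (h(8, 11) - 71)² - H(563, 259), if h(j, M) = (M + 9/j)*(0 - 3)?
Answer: 701849/64 ≈ 10966.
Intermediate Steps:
h(j, M) = -27/j - 3*M (h(j, M) = (M + 9/j)*(-3) = -27/j - 3*M)
(h(8, 11) - 71)² - H(563, 259) = ((-27/8 - 3*11) - 71)² - 1*563 = ((-27*⅛ - 33) - 71)² - 563 = ((-27/8 - 33) - 71)² - 563 = (-291/8 - 71)² - 563 = (-859/8)² - 563 = 737881/64 - 563 = 701849/64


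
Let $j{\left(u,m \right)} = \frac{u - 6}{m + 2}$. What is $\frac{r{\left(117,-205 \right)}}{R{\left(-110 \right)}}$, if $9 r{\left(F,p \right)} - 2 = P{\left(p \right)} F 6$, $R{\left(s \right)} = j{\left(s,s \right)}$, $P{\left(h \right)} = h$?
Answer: $- \frac{431724}{29} \approx -14887.0$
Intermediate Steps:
$j{\left(u,m \right)} = \frac{-6 + u}{2 + m}$
$R{\left(s \right)} = \frac{-6 + s}{2 + s}$
$r{\left(F,p \right)} = \frac{2}{9} + \frac{2 F p}{3}$ ($r{\left(F,p \right)} = \frac{2}{9} + \frac{p F 6}{9} = \frac{2}{9} + \frac{F p 6}{9} = \frac{2}{9} + \frac{6 F p}{9} = \frac{2}{9} + \frac{2 F p}{3}$)
$\frac{r{\left(117,-205 \right)}}{R{\left(-110 \right)}} = \frac{\frac{2}{9} + \frac{2}{3} \cdot 117 \left(-205\right)}{\frac{1}{2 - 110} \left(-6 - 110\right)} = \frac{\frac{2}{9} - 15990}{\frac{1}{-108} \left(-116\right)} = - \frac{143908}{9 \left(\left(- \frac{1}{108}\right) \left(-116\right)\right)} = - \frac{143908}{9 \cdot \frac{29}{27}} = \left(- \frac{143908}{9}\right) \frac{27}{29} = - \frac{431724}{29}$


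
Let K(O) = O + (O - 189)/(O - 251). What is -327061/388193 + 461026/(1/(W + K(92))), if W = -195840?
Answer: -5570141433230341729/61722687 ≈ -9.0245e+10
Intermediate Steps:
K(O) = O + (-189 + O)/(-251 + O)
-327061/388193 + 461026/(1/(W + K(92))) = -327061/388193 + 461026/(1/(-195840 + (-189 + 92² - 250*92)/(-251 + 92))) = -327061*1/388193 + 461026/(1/(-195840 + (-189 + 8464 - 23000)/(-159))) = -327061/388193 + 461026/(1/(-195840 - 1/159*(-14725))) = -327061/388193 + 461026/(1/(-195840 + 14725/159)) = -327061/388193 + 461026/(1/(-31123835/159)) = -327061/388193 + 461026/(-159/31123835) = -327061/388193 + 461026*(-31123835/159) = -327061/388193 - 14348897154710/159 = -5570141433230341729/61722687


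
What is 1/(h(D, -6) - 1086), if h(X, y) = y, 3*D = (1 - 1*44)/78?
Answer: -1/1092 ≈ -0.00091575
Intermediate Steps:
D = -43/234 (D = ((1 - 1*44)/78)/3 = ((1 - 44)*(1/78))/3 = (-43*1/78)/3 = (1/3)*(-43/78) = -43/234 ≈ -0.18376)
1/(h(D, -6) - 1086) = 1/(-6 - 1086) = 1/(-1092) = -1/1092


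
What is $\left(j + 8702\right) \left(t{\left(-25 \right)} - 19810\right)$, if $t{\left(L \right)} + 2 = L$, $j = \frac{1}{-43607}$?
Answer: $- \frac{7527508957581}{43607} \approx -1.7262 \cdot 10^{8}$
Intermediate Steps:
$j = - \frac{1}{43607} \approx -2.2932 \cdot 10^{-5}$
$t{\left(L \right)} = -2 + L$
$\left(j + 8702\right) \left(t{\left(-25 \right)} - 19810\right) = \left(- \frac{1}{43607} + 8702\right) \left(\left(-2 - 25\right) - 19810\right) = \frac{379468113 \left(-27 - 19810\right)}{43607} = \frac{379468113}{43607} \left(-19837\right) = - \frac{7527508957581}{43607}$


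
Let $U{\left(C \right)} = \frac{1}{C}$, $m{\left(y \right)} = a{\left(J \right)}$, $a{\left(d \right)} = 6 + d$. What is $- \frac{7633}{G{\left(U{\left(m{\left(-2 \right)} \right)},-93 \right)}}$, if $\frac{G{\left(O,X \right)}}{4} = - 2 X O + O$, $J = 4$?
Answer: $- \frac{2245}{22} \approx -102.05$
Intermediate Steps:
$m{\left(y \right)} = 10$ ($m{\left(y \right)} = 6 + 4 = 10$)
$G{\left(O,X \right)} = 4 O - 8 O X$ ($G{\left(O,X \right)} = 4 \left(- 2 X O + O\right) = 4 \left(- 2 O X + O\right) = 4 \left(O - 2 O X\right) = 4 O - 8 O X$)
$- \frac{7633}{G{\left(U{\left(m{\left(-2 \right)} \right)},-93 \right)}} = - \frac{7633}{4 \cdot \frac{1}{10} \left(1 - -186\right)} = - \frac{7633}{4 \cdot \frac{1}{10} \left(1 + 186\right)} = - \frac{7633}{4 \cdot \frac{1}{10} \cdot 187} = - \frac{7633}{\frac{374}{5}} = \left(-7633\right) \frac{5}{374} = - \frac{2245}{22}$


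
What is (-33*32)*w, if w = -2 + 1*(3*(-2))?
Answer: 8448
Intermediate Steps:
w = -8 (w = -2 + 1*(-6) = -2 - 6 = -8)
(-33*32)*w = -33*32*(-8) = -1056*(-8) = 8448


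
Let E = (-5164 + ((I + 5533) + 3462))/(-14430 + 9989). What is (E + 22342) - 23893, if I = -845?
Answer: -6890977/4441 ≈ -1551.7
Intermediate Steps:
E = -2986/4441 (E = (-5164 + ((-845 + 5533) + 3462))/(-14430 + 9989) = (-5164 + (4688 + 3462))/(-4441) = (-5164 + 8150)*(-1/4441) = 2986*(-1/4441) = -2986/4441 ≈ -0.67237)
(E + 22342) - 23893 = (-2986/4441 + 22342) - 23893 = 99217836/4441 - 23893 = -6890977/4441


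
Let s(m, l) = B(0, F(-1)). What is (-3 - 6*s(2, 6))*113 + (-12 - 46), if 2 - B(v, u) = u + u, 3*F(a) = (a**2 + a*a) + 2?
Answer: 55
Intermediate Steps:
F(a) = 2/3 + 2*a**2/3 (F(a) = ((a**2 + a*a) + 2)/3 = ((a**2 + a**2) + 2)/3 = (2*a**2 + 2)/3 = (2 + 2*a**2)/3 = 2/3 + 2*a**2/3)
B(v, u) = 2 - 2*u (B(v, u) = 2 - (u + u) = 2 - 2*u)
s(m, l) = -2/3 (s(m, l) = 2 - 2*(2/3 + (2/3)*(-1)**2) = 2 - 2*(2/3 + (2/3)*1) = 2 - 2*(2/3 + 2/3) = 2 - 2*4/3 = 2 - 8/3 = -2/3)
(-3 - 6*s(2, 6))*113 + (-12 - 46) = (-3 - 6*(-2/3))*113 + (-12 - 46) = (-3 + 4)*113 - 58 = 1*113 - 58 = 113 - 58 = 55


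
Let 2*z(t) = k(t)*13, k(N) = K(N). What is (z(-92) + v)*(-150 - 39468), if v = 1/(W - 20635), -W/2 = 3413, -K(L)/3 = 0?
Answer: 39618/27461 ≈ 1.4427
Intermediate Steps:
K(L) = 0 (K(L) = -3*0 = 0)
k(N) = 0
z(t) = 0 (z(t) = (0*13)/2 = (1/2)*0 = 0)
W = -6826 (W = -2*3413 = -6826)
v = -1/27461 (v = 1/(-6826 - 20635) = 1/(-27461) = -1/27461 ≈ -3.6415e-5)
(z(-92) + v)*(-150 - 39468) = (0 - 1/27461)*(-150 - 39468) = -1/27461*(-39618) = 39618/27461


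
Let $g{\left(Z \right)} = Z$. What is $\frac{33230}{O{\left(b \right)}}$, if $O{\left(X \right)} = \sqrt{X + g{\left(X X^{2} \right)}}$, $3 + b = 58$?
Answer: $\frac{3323 \sqrt{166430}}{16643} \approx 81.454$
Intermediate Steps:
$b = 55$ ($b = -3 + 58 = 55$)
$O{\left(X \right)} = \sqrt{X + X^{3}}$ ($O{\left(X \right)} = \sqrt{X + X X^{2}} = \sqrt{X + X^{3}}$)
$\frac{33230}{O{\left(b \right)}} = \frac{33230}{\sqrt{55 + 55^{3}}} = \frac{33230}{\sqrt{55 + 166375}} = \frac{33230}{\sqrt{166430}} = 33230 \frac{\sqrt{166430}}{166430} = \frac{3323 \sqrt{166430}}{16643}$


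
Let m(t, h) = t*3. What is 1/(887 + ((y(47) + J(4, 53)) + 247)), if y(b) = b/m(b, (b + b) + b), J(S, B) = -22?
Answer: 3/3337 ≈ 0.00089901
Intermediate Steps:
m(t, h) = 3*t
y(b) = ⅓ (y(b) = b/((3*b)) = b*(1/(3*b)) = ⅓)
1/(887 + ((y(47) + J(4, 53)) + 247)) = 1/(887 + ((⅓ - 22) + 247)) = 1/(887 + (-65/3 + 247)) = 1/(887 + 676/3) = 1/(3337/3) = 3/3337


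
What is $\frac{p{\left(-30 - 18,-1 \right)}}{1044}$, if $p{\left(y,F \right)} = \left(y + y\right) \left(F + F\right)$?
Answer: $\frac{16}{87} \approx 0.18391$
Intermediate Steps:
$p{\left(y,F \right)} = 4 F y$ ($p{\left(y,F \right)} = 2 y 2 F = 4 F y$)
$\frac{p{\left(-30 - 18,-1 \right)}}{1044} = \frac{4 \left(-1\right) \left(-30 - 18\right)}{1044} = 4 \left(-1\right) \left(-30 - 18\right) \frac{1}{1044} = 4 \left(-1\right) \left(-48\right) \frac{1}{1044} = 192 \cdot \frac{1}{1044} = \frac{16}{87}$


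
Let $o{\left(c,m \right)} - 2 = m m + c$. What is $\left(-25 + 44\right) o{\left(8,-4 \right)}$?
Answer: $494$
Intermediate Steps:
$o{\left(c,m \right)} = 2 + c + m^{2}$ ($o{\left(c,m \right)} = 2 + \left(m m + c\right) = 2 + \left(m^{2} + c\right) = 2 + \left(c + m^{2}\right) = 2 + c + m^{2}$)
$\left(-25 + 44\right) o{\left(8,-4 \right)} = \left(-25 + 44\right) \left(2 + 8 + \left(-4\right)^{2}\right) = 19 \left(2 + 8 + 16\right) = 19 \cdot 26 = 494$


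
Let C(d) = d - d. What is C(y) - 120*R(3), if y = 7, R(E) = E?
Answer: -360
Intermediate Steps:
C(d) = 0
C(y) - 120*R(3) = 0 - 120*3 = 0 - 360 = -360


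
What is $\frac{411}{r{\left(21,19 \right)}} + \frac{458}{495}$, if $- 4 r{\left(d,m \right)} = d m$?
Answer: $- \frac{210346}{65835} \approx -3.195$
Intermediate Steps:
$r{\left(d,m \right)} = - \frac{d m}{4}$
$\frac{411}{r{\left(21,19 \right)}} + \frac{458}{495} = \frac{411}{\left(- \frac{1}{4}\right) 21 \cdot 19} + \frac{458}{495} = \frac{411}{- \frac{399}{4}} + 458 \cdot \frac{1}{495} = 411 \left(- \frac{4}{399}\right) + \frac{458}{495} = - \frac{548}{133} + \frac{458}{495} = - \frac{210346}{65835}$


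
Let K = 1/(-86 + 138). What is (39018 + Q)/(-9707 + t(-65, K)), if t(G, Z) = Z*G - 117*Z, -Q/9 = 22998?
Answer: 335928/19421 ≈ 17.297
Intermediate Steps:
Q = -206982 (Q = -9*22998 = -206982)
K = 1/52 ≈ 0.019231
t(G, Z) = -117*Z + G*Z (t(G, Z) = G*Z - 117*Z = -117*Z + G*Z)
(39018 + Q)/(-9707 + t(-65, K)) = (39018 - 206982)/(-9707 + (-117 - 65)/52) = -167964/(-9707 + (1/52)*(-182)) = -167964/(-9707 - 7/2) = -167964/(-19421/2) = -167964*(-2/19421) = 335928/19421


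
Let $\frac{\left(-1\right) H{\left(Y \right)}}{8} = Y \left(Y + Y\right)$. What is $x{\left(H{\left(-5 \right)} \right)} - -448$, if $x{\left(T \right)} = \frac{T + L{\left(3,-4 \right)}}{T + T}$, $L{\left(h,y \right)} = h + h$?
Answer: $\frac{179397}{400} \approx 448.49$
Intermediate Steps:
$L{\left(h,y \right)} = 2 h$
$H{\left(Y \right)} = - 16 Y^{2}$ ($H{\left(Y \right)} = - 8 Y \left(Y + Y\right) = - 8 Y 2 Y = - 8 \cdot 2 Y^{2} = - 16 Y^{2}$)
$x{\left(T \right)} = \frac{6 + T}{2 T}$ ($x{\left(T \right)} = \frac{T + 2 \cdot 3}{T + T} = \frac{T + 6}{2 T} = \left(6 + T\right) \frac{1}{2 T} = \frac{6 + T}{2 T}$)
$x{\left(H{\left(-5 \right)} \right)} - -448 = \frac{6 - 16 \left(-5\right)^{2}}{2 \left(- 16 \left(-5\right)^{2}\right)} - -448 = \frac{6 - 400}{2 \left(\left(-16\right) 25\right)} + 448 = \frac{6 - 400}{2 \left(-400\right)} + 448 = \frac{1}{2} \left(- \frac{1}{400}\right) \left(-394\right) + 448 = \frac{197}{400} + 448 = \frac{179397}{400}$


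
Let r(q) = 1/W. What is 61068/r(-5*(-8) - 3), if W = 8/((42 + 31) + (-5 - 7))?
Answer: 488544/61 ≈ 8008.9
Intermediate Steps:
W = 8/61 (W = 8/(73 - 12) = 8/61 ≈ 0.13115)
r(q) = 61/8 (r(q) = 1/(8/61) = 61/8)
61068/r(-5*(-8) - 3) = 61068/(61/8) = 61068*(8/61) = 488544/61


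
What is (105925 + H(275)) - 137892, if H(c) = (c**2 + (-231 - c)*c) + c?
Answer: -95217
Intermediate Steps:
H(c) = c + c**2 + c*(-231 - c) (H(c) = (c**2 + c*(-231 - c)) + c = c + c**2 + c*(-231 - c))
(105925 + H(275)) - 137892 = (105925 - 230*275) - 137892 = (105925 - 63250) - 137892 = 42675 - 137892 = -95217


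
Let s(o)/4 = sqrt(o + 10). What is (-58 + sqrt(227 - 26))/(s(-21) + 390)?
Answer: -5655/38069 + 195*sqrt(201)/76138 - I*sqrt(2211)/38069 + 58*I*sqrt(11)/38069 ≈ -0.11224 + 0.0038179*I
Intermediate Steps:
s(o) = 4*sqrt(10 + o) (s(o) = 4*sqrt(o + 10) = 4*sqrt(10 + o))
(-58 + sqrt(227 - 26))/(s(-21) + 390) = (-58 + sqrt(227 - 26))/(4*sqrt(10 - 21) + 390) = (-58 + sqrt(201))/(4*sqrt(-11) + 390) = (-58 + sqrt(201))/(4*(I*sqrt(11)) + 390) = (-58 + sqrt(201))/(4*I*sqrt(11) + 390) = (-58 + sqrt(201))/(390 + 4*I*sqrt(11))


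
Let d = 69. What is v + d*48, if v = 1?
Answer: 3313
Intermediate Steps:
v + d*48 = 1 + 69*48 = 1 + 3312 = 3313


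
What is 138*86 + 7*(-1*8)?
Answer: 11812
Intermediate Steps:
138*86 + 7*(-1*8) = 11868 + 7*(-8) = 11868 - 56 = 11812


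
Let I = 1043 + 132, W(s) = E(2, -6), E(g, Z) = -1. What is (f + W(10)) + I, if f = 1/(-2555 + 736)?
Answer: 2135505/1819 ≈ 1174.0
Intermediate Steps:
f = -1/1819 (f = 1/(-1819) = -1/1819 ≈ -0.00054975)
W(s) = -1
I = 1175
(f + W(10)) + I = (-1/1819 - 1) + 1175 = -1820/1819 + 1175 = 2135505/1819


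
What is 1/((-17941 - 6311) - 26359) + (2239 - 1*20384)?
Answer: -918336596/50611 ≈ -18145.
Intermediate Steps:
1/((-17941 - 6311) - 26359) + (2239 - 1*20384) = 1/(-24252 - 26359) + (2239 - 20384) = 1/(-50611) - 18145 = -1/50611 - 18145 = -918336596/50611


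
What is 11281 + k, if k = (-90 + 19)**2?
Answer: 16322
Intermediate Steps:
k = 5041 (k = (-71)**2 = 5041)
11281 + k = 11281 + 5041 = 16322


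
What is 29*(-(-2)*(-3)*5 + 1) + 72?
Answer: -769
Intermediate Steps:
29*(-(-2)*(-3)*5 + 1) + 72 = 29*(-1*6*5 + 1) + 72 = 29*(-6*5 + 1) + 72 = 29*(-30 + 1) + 72 = 29*(-29) + 72 = -841 + 72 = -769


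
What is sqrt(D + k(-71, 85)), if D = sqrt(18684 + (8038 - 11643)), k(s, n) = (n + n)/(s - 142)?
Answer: sqrt(-36210 + 45369*sqrt(15079))/213 ≈ 11.045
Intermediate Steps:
k(s, n) = 2*n/(-142 + s) (k(s, n) = (2*n)/(-142 + s) = 2*n/(-142 + s))
D = sqrt(15079) (D = sqrt(18684 - 3605) = sqrt(15079) ≈ 122.80)
sqrt(D + k(-71, 85)) = sqrt(sqrt(15079) + 2*85/(-142 - 71)) = sqrt(sqrt(15079) + 2*85/(-213)) = sqrt(sqrt(15079) + 2*85*(-1/213)) = sqrt(sqrt(15079) - 170/213) = sqrt(-170/213 + sqrt(15079))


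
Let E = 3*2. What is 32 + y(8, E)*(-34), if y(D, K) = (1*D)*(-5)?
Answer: 1392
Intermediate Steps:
E = 6
y(D, K) = -5*D (y(D, K) = D*(-5) = -5*D)
32 + y(8, E)*(-34) = 32 - 5*8*(-34) = 32 - 40*(-34) = 32 + 1360 = 1392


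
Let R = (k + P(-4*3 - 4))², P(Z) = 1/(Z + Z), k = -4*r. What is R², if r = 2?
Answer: 4362470401/1048576 ≈ 4160.4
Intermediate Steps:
k = -8 (k = -4*2 = -8)
P(Z) = 1/(2*Z)
R = 66049/1024 (R = (-8 + 1/(2*(-4*3 - 4)))² = (-8 + 1/(2*(-12 - 4)))² = (-8 + (½)/(-16))² = (-8 + (½)*(-1/16))² = (-8 - 1/32)² = (-257/32)² = 66049/1024 ≈ 64.501)
R² = (66049/1024)² = 4362470401/1048576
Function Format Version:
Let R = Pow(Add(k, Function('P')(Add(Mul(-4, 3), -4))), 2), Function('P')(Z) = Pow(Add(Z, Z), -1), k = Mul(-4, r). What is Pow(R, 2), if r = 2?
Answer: Rational(4362470401, 1048576) ≈ 4160.4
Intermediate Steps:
k = -8 (k = Mul(-4, 2) = -8)
Function('P')(Z) = Mul(Rational(1, 2), Pow(Z, -1)) (Function('P')(Z) = Pow(Mul(2, Z), -1) = Mul(Rational(1, 2), Pow(Z, -1)))
R = Rational(66049, 1024) (R = Pow(Add(-8, Mul(Rational(1, 2), Pow(Add(Mul(-4, 3), -4), -1))), 2) = Pow(Add(-8, Mul(Rational(1, 2), Pow(Add(-12, -4), -1))), 2) = Pow(Add(-8, Mul(Rational(1, 2), Pow(-16, -1))), 2) = Pow(Add(-8, Mul(Rational(1, 2), Rational(-1, 16))), 2) = Pow(Add(-8, Rational(-1, 32)), 2) = Pow(Rational(-257, 32), 2) = Rational(66049, 1024) ≈ 64.501)
Pow(R, 2) = Pow(Rational(66049, 1024), 2) = Rational(4362470401, 1048576)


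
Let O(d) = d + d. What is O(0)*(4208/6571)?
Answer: 0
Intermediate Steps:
O(d) = 2*d
O(0)*(4208/6571) = (2*0)*(4208/6571) = 0*(4208*(1/6571)) = 0*(4208/6571) = 0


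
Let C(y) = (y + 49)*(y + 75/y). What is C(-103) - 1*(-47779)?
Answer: 5498173/103 ≈ 53380.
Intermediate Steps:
C(y) = (49 + y)*(y + 75/y)
C(-103) - 1*(-47779) = (75 + (-103)² + 49*(-103) + 3675/(-103)) - 1*(-47779) = (75 + 10609 - 5047 + 3675*(-1/103)) + 47779 = (75 + 10609 - 5047 - 3675/103) + 47779 = 576936/103 + 47779 = 5498173/103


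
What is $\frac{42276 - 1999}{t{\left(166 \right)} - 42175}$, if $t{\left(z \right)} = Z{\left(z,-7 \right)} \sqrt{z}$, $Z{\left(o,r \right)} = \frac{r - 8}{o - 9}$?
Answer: $- \frac{1674832973051}{1753757245531} + \frac{18970467 \sqrt{166}}{8768786227655} \approx -0.95497$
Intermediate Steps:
$Z{\left(o,r \right)} = \frac{-8 + r}{-9 + o}$
$t{\left(z \right)} = - \frac{15 \sqrt{z}}{-9 + z}$ ($t{\left(z \right)} = \frac{-8 - 7}{-9 + z} \sqrt{z} = \frac{1}{-9 + z} \left(-15\right) \sqrt{z} = - \frac{15}{-9 + z} \sqrt{z} = - \frac{15 \sqrt{z}}{-9 + z}$)
$\frac{42276 - 1999}{t{\left(166 \right)} - 42175} = \frac{42276 - 1999}{- \frac{15 \sqrt{166}}{-9 + 166} - 42175} = \frac{40277}{- \frac{15 \sqrt{166}}{157} - 42175} = \frac{40277}{-42175 - \frac{15 \sqrt{166}}{157}}$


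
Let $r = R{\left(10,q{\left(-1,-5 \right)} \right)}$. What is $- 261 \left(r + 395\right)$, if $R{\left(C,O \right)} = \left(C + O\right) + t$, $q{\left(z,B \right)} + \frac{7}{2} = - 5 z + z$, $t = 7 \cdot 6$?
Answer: $- \frac{233595}{2} \approx -1.168 \cdot 10^{5}$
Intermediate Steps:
$t = 42$
$q{\left(z,B \right)} = - \frac{7}{2} - 4 z$ ($q{\left(z,B \right)} = - \frac{7}{2} + \left(- 5 z + z\right) = - \frac{7}{2} - 4 z$)
$R{\left(C,O \right)} = 42 + C + O$ ($R{\left(C,O \right)} = \left(C + O\right) + 42 = 42 + C + O$)
$r = \frac{105}{2}$ ($r = 42 + 10 - - \frac{1}{2} = 42 + 10 + \left(- \frac{7}{2} + 4\right) = 42 + 10 + \frac{1}{2} = \frac{105}{2} \approx 52.5$)
$- 261 \left(r + 395\right) = - 261 \left(\frac{105}{2} + 395\right) = \left(-261\right) \frac{895}{2} = - \frac{233595}{2}$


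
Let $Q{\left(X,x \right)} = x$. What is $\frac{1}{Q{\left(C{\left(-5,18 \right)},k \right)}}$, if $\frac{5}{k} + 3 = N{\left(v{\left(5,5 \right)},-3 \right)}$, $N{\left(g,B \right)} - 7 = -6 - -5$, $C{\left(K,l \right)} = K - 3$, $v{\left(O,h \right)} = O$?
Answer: $\frac{3}{5} \approx 0.6$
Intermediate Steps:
$C{\left(K,l \right)} = -3 + K$ ($C{\left(K,l \right)} = K - 3 = -3 + K$)
$N{\left(g,B \right)} = 6$ ($N{\left(g,B \right)} = 7 - 1 = 6$)
$k = \frac{5}{3}$ ($k = \frac{5}{-3 + 6} = \frac{5}{3} \approx 1.6667$)
$\frac{1}{Q{\left(C{\left(-5,18 \right)},k \right)}} = \frac{1}{\frac{5}{3}} = \frac{3}{5}$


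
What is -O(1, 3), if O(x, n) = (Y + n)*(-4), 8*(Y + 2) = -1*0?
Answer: 4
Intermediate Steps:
Y = -2 (Y = -2 + (-1*0)/8 = -2 + (⅛)*0 = -2 + 0 = -2)
O(x, n) = 8 - 4*n (O(x, n) = (-2 + n)*(-4) = 8 - 4*n)
-O(1, 3) = -(8 - 4*3) = -(8 - 12) = -1*(-4) = 4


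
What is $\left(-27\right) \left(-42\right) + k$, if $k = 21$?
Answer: $1155$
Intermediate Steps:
$\left(-27\right) \left(-42\right) + k = \left(-27\right) \left(-42\right) + 21 = 1134 + 21 = 1155$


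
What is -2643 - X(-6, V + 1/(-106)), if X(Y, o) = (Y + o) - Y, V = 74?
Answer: -288001/106 ≈ -2717.0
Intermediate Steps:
X(Y, o) = o
-2643 - X(-6, V + 1/(-106)) = -2643 - (74 + 1/(-106)) = -2643 - (74 - 1/106) = -2643 - 1*7843/106 = -2643 - 7843/106 = -288001/106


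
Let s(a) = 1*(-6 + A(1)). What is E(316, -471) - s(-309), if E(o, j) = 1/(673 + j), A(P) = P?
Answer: 1011/202 ≈ 5.0050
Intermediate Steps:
s(a) = -5 (s(a) = 1*(-6 + 1) = 1*(-5) = -5)
E(316, -471) - s(-309) = 1/(673 - 471) - 1*(-5) = 1/202 + 5 = 1011/202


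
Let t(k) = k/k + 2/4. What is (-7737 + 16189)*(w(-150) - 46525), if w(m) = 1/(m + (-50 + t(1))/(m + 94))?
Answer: -6568109944524/16703 ≈ -3.9323e+8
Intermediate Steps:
t(k) = 3/2 (t(k) = 1 + 2*(¼) = 1 + ½ = 3/2)
w(m) = 1/(m - 97/(2*(94 + m))) (w(m) = 1/(m + (-50 + 3/2)/(m + 94)) = 1/(m - 97/(2*(94 + m))))
(-7737 + 16189)*(w(-150) - 46525) = (-7737 + 16189)*(2*(94 - 150)/(-97 + 2*(-150)² + 188*(-150)) - 46525) = 8452*(2*(-56)/(-97 + 2*22500 - 28200) - 46525) = 8452*(2*(-56)/(-97 + 45000 - 28200) - 46525) = 8452*(2*(-56)/16703 - 46525) = 8452*(2*(1/16703)*(-56) - 46525) = 8452*(-112/16703 - 46525) = 8452*(-777107187/16703) = -6568109944524/16703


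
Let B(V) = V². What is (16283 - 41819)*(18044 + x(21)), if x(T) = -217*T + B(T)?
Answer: -355665408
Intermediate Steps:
x(T) = T² - 217*T (x(T) = -217*T + T² = T² - 217*T)
(16283 - 41819)*(18044 + x(21)) = (16283 - 41819)*(18044 + 21*(-217 + 21)) = -25536*(18044 + 21*(-196)) = -25536*(18044 - 4116) = -25536*13928 = -355665408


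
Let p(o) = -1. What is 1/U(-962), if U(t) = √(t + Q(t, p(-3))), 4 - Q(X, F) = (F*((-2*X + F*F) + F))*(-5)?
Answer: -I*√10578/10578 ≈ -0.0097229*I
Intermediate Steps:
Q(X, F) = 4 + 5*F*(F + F² - 2*X) (Q(X, F) = 4 - F*((-2*X + F*F) + F)*(-5) = 4 - F*((-2*X + F²) + F)*(-5) = 4 - F*((F² - 2*X) + F)*(-5) = 4 - F*(F + F² - 2*X)*(-5) = 4 - (-5)*F*(F + F² - 2*X) = 4 + 5*F*(F + F² - 2*X))
U(t) = √(4 + 11*t) (U(t) = √(t + (4 + 5*(-1)² + 5*(-1)³ - 10*(-1)*t)) = √(t + (4 + 5*1 + 5*(-1) + 10*t)) = √(t + (4 + 5 - 5 + 10*t)) = √(t + (4 + 10*t)) = √(4 + 11*t))
1/U(-962) = 1/(√(4 + 11*(-962))) = 1/(√(4 - 10582)) = 1/(√(-10578)) = 1/(I*√10578) = -I*√10578/10578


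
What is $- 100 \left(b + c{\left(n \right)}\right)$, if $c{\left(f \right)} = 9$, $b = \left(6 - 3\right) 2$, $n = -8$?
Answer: $-1500$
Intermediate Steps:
$b = 6$ ($b = 3 \cdot 2 = 6$)
$- 100 \left(b + c{\left(n \right)}\right) = - 100 \left(6 + 9\right) = \left(-100\right) 15 = -1500$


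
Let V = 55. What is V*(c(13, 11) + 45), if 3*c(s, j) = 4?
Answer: 7645/3 ≈ 2548.3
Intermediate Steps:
c(s, j) = 4/3 (c(s, j) = (⅓)*4 = 4/3)
V*(c(13, 11) + 45) = 55*(4/3 + 45) = 55*(139/3) = 7645/3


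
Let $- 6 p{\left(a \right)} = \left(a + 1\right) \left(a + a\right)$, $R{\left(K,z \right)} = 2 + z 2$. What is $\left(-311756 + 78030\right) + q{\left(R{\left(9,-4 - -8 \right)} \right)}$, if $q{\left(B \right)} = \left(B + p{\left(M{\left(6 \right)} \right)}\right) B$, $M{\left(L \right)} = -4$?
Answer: $-233666$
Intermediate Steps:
$R{\left(K,z \right)} = 2 + 2 z$
$p{\left(a \right)} = - \frac{a \left(1 + a\right)}{3}$ ($p{\left(a \right)} = - \frac{\left(a + 1\right) \left(a + a\right)}{6} = - \frac{\left(1 + a\right) 2 a}{6} = - \frac{2 a \left(1 + a\right)}{6} = - \frac{a \left(1 + a\right)}{3}$)
$q{\left(B \right)} = B \left(-4 + B\right)$ ($q{\left(B \right)} = \left(B - - \frac{4 \left(1 - 4\right)}{3}\right) B = \left(B - \left(- \frac{4}{3}\right) \left(-3\right)\right) B = \left(B - 4\right) B = \left(-4 + B\right) B = B \left(-4 + B\right)$)
$\left(-311756 + 78030\right) + q{\left(R{\left(9,-4 - -8 \right)} \right)} = \left(-311756 + 78030\right) + \left(2 + 2 \left(-4 - -8\right)\right) \left(-4 + \left(2 + 2 \left(-4 - -8\right)\right)\right) = -233726 + \left(2 + 2 \left(-4 + 8\right)\right) \left(-4 + \left(2 + 2 \left(-4 + 8\right)\right)\right) = -233726 + \left(2 + 2 \cdot 4\right) \left(-4 + \left(2 + 2 \cdot 4\right)\right) = -233726 + \left(2 + 8\right) \left(-4 + \left(2 + 8\right)\right) = -233726 + 10 \left(-4 + 10\right) = -233726 + 10 \cdot 6 = -233726 + 60 = -233666$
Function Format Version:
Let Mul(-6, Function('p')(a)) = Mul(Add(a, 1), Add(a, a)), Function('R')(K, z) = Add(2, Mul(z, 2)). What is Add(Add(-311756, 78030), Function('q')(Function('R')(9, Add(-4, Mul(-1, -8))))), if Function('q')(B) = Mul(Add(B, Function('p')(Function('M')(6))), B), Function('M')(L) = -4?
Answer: -233666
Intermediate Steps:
Function('R')(K, z) = Add(2, Mul(2, z))
Function('p')(a) = Mul(Rational(-1, 3), a, Add(1, a)) (Function('p')(a) = Mul(Rational(-1, 6), Mul(Add(a, 1), Add(a, a))) = Mul(Rational(-1, 6), Mul(Add(1, a), Mul(2, a))) = Mul(Rational(-1, 6), Mul(2, a, Add(1, a))) = Mul(Rational(-1, 3), a, Add(1, a)))
Function('q')(B) = Mul(B, Add(-4, B)) (Function('q')(B) = Mul(Add(B, Mul(Rational(-1, 3), -4, Add(1, -4))), B) = Mul(Add(B, Mul(Rational(-1, 3), -4, -3)), B) = Mul(Add(B, -4), B) = Mul(Add(-4, B), B) = Mul(B, Add(-4, B)))
Add(Add(-311756, 78030), Function('q')(Function('R')(9, Add(-4, Mul(-1, -8))))) = Add(Add(-311756, 78030), Mul(Add(2, Mul(2, Add(-4, Mul(-1, -8)))), Add(-4, Add(2, Mul(2, Add(-4, Mul(-1, -8))))))) = Add(-233726, Mul(Add(2, Mul(2, Add(-4, 8))), Add(-4, Add(2, Mul(2, Add(-4, 8)))))) = Add(-233726, Mul(Add(2, Mul(2, 4)), Add(-4, Add(2, Mul(2, 4))))) = Add(-233726, Mul(Add(2, 8), Add(-4, Add(2, 8)))) = Add(-233726, Mul(10, Add(-4, 10))) = Add(-233726, Mul(10, 6)) = Add(-233726, 60) = -233666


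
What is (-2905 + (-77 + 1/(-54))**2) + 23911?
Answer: 78550777/2916 ≈ 26938.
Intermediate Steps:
(-2905 + (-77 + 1/(-54))**2) + 23911 = (-2905 + (-77 - 1/54)**2) + 23911 = (-2905 + (-4159/54)**2) + 23911 = (-2905 + 17297281/2916) + 23911 = 8826301/2916 + 23911 = 78550777/2916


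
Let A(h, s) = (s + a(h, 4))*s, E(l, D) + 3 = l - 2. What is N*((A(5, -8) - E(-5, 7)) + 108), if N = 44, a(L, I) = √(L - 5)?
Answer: 8008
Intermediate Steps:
a(L, I) = √(-5 + L)
E(l, D) = -5 + l (E(l, D) = -3 + (l - 2) = -3 + (-2 + l) = -5 + l)
A(h, s) = s*(s + √(-5 + h)) (A(h, s) = (s + √(-5 + h))*s = s*(s + √(-5 + h)))
N*((A(5, -8) - E(-5, 7)) + 108) = 44*((-8*(-8 + √(-5 + 5)) - (-5 - 5)) + 108) = 44*((-8*(-8 + √0) - 1*(-10)) + 108) = 44*((-8*(-8 + 0) + 10) + 108) = 44*((-8*(-8) + 10) + 108) = 44*((64 + 10) + 108) = 44*(74 + 108) = 44*182 = 8008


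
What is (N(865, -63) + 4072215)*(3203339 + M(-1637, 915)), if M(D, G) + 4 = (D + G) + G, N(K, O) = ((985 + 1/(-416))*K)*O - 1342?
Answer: -8263634037889817/52 ≈ -1.5892e+14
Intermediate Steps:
N(K, O) = -1342 + 409759*K*O/416 (N(K, O) = ((985 - 1/416)*K)*O - 1342 = (409759*K/416)*O - 1342 = 409759*K*O/416 - 1342 = -1342 + 409759*K*O/416)
M(D, G) = -4 + D + 2*G (M(D, G) = -4 + ((D + G) + G) = -4 + (D + 2*G) = -4 + D + 2*G)
(N(865, -63) + 4072215)*(3203339 + M(-1637, 915)) = ((-1342 + (409759/416)*865*(-63)) + 4072215)*(3203339 + (-4 - 1637 + 2*915)) = ((-1342 - 22329816705/416) + 4072215)*(3203339 + (-4 - 1637 + 1830)) = (-22330374977/416 + 4072215)*(3203339 + 189) = -20636333537/416*3203528 = -8263634037889817/52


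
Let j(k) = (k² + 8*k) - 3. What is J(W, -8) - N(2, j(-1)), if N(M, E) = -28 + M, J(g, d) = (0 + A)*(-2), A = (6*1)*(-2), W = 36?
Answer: 50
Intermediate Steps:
A = -12 (A = 6*(-2) = -12)
j(k) = -3 + k² + 8*k
J(g, d) = 24 (J(g, d) = (0 - 12)*(-2) = -12*(-2) = 24)
J(W, -8) - N(2, j(-1)) = 24 - (-28 + 2) = 24 - 1*(-26) = 24 + 26 = 50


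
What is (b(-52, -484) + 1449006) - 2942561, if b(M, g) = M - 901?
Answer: -1494508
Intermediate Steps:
b(M, g) = -901 + M
(b(-52, -484) + 1449006) - 2942561 = ((-901 - 52) + 1449006) - 2942561 = (-953 + 1449006) - 2942561 = 1448053 - 2942561 = -1494508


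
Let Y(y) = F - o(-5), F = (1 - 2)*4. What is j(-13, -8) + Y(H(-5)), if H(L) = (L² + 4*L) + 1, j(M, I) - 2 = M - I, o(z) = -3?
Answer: -4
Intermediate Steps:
j(M, I) = 2 + M - I (j(M, I) = 2 + (M - I) = 2 + M - I)
F = -4 (F = -1*4 = -4)
H(L) = 1 + L² + 4*L
Y(y) = -1 (Y(y) = -4 - 1*(-3) = -4 + 3 = -1)
j(-13, -8) + Y(H(-5)) = (2 - 13 - 1*(-8)) - 1 = (2 - 13 + 8) - 1 = -3 - 1 = -4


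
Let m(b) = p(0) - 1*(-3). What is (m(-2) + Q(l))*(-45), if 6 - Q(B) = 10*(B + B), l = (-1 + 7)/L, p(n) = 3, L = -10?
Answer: -1080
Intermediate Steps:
m(b) = 6 (m(b) = 3 - 1*(-3) = 3 + 3 = 6)
l = -⅗ (l = (-1 + 7)/(-10) = 6*(-⅒) = -⅗ ≈ -0.60000)
Q(B) = 6 - 20*B (Q(B) = 6 - 10*(B + B) = 6 - 10*2*B = 6 - 20*B)
(m(-2) + Q(l))*(-45) = (6 + (6 - 20*(-⅗)))*(-45) = (6 + (6 + 12))*(-45) = (6 + 18)*(-45) = 24*(-45) = -1080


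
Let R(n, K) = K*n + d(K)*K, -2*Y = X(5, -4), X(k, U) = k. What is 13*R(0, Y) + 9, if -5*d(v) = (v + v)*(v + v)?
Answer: 343/2 ≈ 171.50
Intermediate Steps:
Y = -5/2 (Y = -½*5 = -5/2 ≈ -2.5000)
d(v) = -4*v²/5 (d(v) = -(v + v)*(v + v)/5 = -2*v*2*v/5 = -4*v²/5)
R(n, K) = -4*K³/5 + K*n (R(n, K) = K*n + (-4*K²/5)*K = K*n - 4*K³/5 = -4*K³/5 + K*n)
13*R(0, Y) + 9 = 13*(-5*(0 - 4*(-5/2)²/5)/2) + 9 = 13*(-5*(0 - ⅘*25/4)/2) + 9 = 13*(-5*(0 - 5)/2) + 9 = 13*(-5/2*(-5)) + 9 = 13*(25/2) + 9 = 325/2 + 9 = 343/2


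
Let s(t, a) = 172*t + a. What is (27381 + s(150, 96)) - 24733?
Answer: 28544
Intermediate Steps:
s(t, a) = a + 172*t
(27381 + s(150, 96)) - 24733 = (27381 + (96 + 172*150)) - 24733 = (27381 + (96 + 25800)) - 24733 = (27381 + 25896) - 24733 = 53277 - 24733 = 28544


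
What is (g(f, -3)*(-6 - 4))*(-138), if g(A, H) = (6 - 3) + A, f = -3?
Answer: 0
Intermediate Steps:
g(A, H) = 3 + A
(g(f, -3)*(-6 - 4))*(-138) = ((3 - 3)*(-6 - 4))*(-138) = (0*(-10))*(-138) = 0*(-138) = 0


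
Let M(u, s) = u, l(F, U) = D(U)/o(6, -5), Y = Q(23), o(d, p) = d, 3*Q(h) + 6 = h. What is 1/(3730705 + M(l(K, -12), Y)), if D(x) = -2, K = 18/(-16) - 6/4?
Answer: 3/11192114 ≈ 2.6805e-7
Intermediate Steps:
Q(h) = -2 + h/3
Y = 17/3 (Y = -2 + (1/3)*23 = -2 + 23/3 = 17/3 ≈ 5.6667)
K = -21/8 (K = 18*(-1/16) - 6*1/4 = -9/8 - 3/2 = -21/8 ≈ -2.6250)
l(F, U) = -1/3 (l(F, U) = -2/6 = -2*1/6 = -1/3)
1/(3730705 + M(l(K, -12), Y)) = 1/(3730705 - 1/3) = 1/(11192114/3) = 3/11192114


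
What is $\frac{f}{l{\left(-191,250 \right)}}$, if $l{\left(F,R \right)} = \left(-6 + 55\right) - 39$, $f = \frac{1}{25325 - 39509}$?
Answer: $- \frac{1}{141840} \approx -7.0502 \cdot 10^{-6}$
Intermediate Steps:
$f = - \frac{1}{14184}$ ($f = \frac{1}{-14184} = - \frac{1}{14184} \approx -7.0502 \cdot 10^{-5}$)
$l{\left(F,R \right)} = 10$ ($l{\left(F,R \right)} = 49 - 39 = 10$)
$\frac{f}{l{\left(-191,250 \right)}} = - \frac{1}{14184 \cdot 10} = \left(- \frac{1}{14184}\right) \frac{1}{10} = - \frac{1}{141840}$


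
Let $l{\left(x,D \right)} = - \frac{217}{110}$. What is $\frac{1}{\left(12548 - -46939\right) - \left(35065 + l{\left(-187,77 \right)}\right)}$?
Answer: $\frac{110}{2686637} \approx 4.0943 \cdot 10^{-5}$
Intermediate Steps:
$l{\left(x,D \right)} = - \frac{217}{110}$ ($l{\left(x,D \right)} = \left(-217\right) \frac{1}{110} = - \frac{217}{110}$)
$\frac{1}{\left(12548 - -46939\right) - \left(35065 + l{\left(-187,77 \right)}\right)} = \frac{1}{\left(12548 - -46939\right) - \frac{3856933}{110}} = \frac{1}{\left(12548 + 46939\right) + \left(-35065 + \frac{217}{110}\right)} = \frac{1}{59487 - \frac{3856933}{110}} = \frac{1}{\frac{2686637}{110}} = \frac{110}{2686637}$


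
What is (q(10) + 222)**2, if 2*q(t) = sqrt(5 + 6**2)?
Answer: (444 + sqrt(41))**2/4 ≈ 50716.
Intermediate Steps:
q(t) = sqrt(41)/2 (q(t) = sqrt(5 + 6**2)/2 = sqrt(5 + 36)/2 = sqrt(41)/2)
(q(10) + 222)**2 = (sqrt(41)/2 + 222)**2 = (222 + sqrt(41)/2)**2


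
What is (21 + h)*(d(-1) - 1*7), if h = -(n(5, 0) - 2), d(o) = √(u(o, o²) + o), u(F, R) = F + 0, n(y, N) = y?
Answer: -126 + 18*I*√2 ≈ -126.0 + 25.456*I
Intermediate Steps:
u(F, R) = F
d(o) = √2*√o (d(o) = √(o + o) = √(2*o) = √2*√o)
h = -3 (h = -(5 - 2) = -1*3 = -3)
(21 + h)*(d(-1) - 1*7) = (21 - 3)*(√2*√(-1) - 1*7) = 18*(√2*I - 7) = 18*(I*√2 - 7) = 18*(-7 + I*√2) = -126 + 18*I*√2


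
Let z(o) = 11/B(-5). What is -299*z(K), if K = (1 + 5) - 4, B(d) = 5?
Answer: -3289/5 ≈ -657.80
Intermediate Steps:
K = 2 (K = 6 - 4 = 2)
z(o) = 11/5
-299*z(K) = -299*11/5 = -3289/5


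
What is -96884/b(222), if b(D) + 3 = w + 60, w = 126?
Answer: -96884/183 ≈ -529.42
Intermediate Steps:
b(D) = 183 (b(D) = -3 + (126 + 60) = -3 + 186 = 183)
-96884/b(222) = -96884/183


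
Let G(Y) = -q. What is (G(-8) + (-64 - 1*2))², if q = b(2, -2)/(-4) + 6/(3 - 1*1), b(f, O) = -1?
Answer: 76729/16 ≈ 4795.6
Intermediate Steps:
q = 13/4 (q = -1/(-4) + 6/(3 - 1*1) = -1*(-¼) + 6/(3 - 1) = ¼ + 6/2 = ¼ + 6*(½) = ¼ + 3 = 13/4 ≈ 3.2500)
G(Y) = -13/4 (G(Y) = -1*13/4 = -13/4)
(G(-8) + (-64 - 1*2))² = (-13/4 + (-64 - 1*2))² = (-13/4 + (-64 - 2))² = (-13/4 - 66)² = (-277/4)² = 76729/16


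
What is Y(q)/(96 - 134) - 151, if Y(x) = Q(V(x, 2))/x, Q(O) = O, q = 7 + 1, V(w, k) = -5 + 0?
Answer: -45899/304 ≈ -150.98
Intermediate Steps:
V(w, k) = -5
q = 8
Y(x) = -5/x
Y(q)/(96 - 134) - 151 = (-5/8)/(96 - 134) - 151 = -5*⅛/(-38) - 151 = -5/8*(-1/38) - 151 = 5/304 - 151 = -45899/304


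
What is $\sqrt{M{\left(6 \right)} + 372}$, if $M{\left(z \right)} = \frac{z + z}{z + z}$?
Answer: $\sqrt{373} \approx 19.313$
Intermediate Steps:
$M{\left(z \right)} = 1$ ($M{\left(z \right)} = \frac{2 z}{2 z} = 2 z \frac{1}{2 z} = 1$)
$\sqrt{M{\left(6 \right)} + 372} = \sqrt{1 + 372} = \sqrt{373}$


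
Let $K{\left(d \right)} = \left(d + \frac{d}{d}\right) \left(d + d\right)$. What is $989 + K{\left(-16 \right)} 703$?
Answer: $338429$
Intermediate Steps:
$K{\left(d \right)} = 2 d \left(1 + d\right)$ ($K{\left(d \right)} = \left(d + 1\right) 2 d = \left(1 + d\right) 2 d = 2 d \left(1 + d\right)$)
$989 + K{\left(-16 \right)} 703 = 989 + 2 \left(-16\right) \left(1 - 16\right) 703 = 989 + 2 \left(-16\right) \left(-15\right) 703 = 989 + 480 \cdot 703 = 989 + 337440 = 338429$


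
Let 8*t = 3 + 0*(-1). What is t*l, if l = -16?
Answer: -6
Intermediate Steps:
t = 3/8 (t = (3 + 0*(-1))/8 = (3 + 0)/8 = (⅛)*3 = 3/8 ≈ 0.37500)
t*l = (3/8)*(-16) = -6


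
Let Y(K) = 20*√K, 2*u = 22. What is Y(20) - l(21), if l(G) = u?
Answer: -11 + 40*√5 ≈ 78.443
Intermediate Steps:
u = 11 (u = (½)*22 = 11)
l(G) = 11
Y(20) - l(21) = 20*√20 - 1*11 = 20*(2*√5) - 11 = 40*√5 - 11 = -11 + 40*√5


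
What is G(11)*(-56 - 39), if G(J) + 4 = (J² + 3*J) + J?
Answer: -15295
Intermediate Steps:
G(J) = -4 + J² + 4*J (G(J) = -4 + ((J² + 3*J) + J) = -4 + (J² + 4*J) = -4 + J² + 4*J)
G(11)*(-56 - 39) = (-4 + 11² + 4*11)*(-56 - 39) = (-4 + 121 + 44)*(-95) = 161*(-95) = -15295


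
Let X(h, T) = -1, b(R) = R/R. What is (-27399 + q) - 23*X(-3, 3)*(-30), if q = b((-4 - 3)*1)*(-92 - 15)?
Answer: -28196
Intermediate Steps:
b(R) = 1
q = -107 (q = 1*(-92 - 15) = 1*(-107) = -107)
(-27399 + q) - 23*X(-3, 3)*(-30) = (-27399 - 107) - 23*(-1)*(-30) = -27506 + 23*(-30) = -27506 - 690 = -28196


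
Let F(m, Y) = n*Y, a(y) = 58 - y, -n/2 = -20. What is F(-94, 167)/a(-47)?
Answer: 1336/21 ≈ 63.619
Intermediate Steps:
n = 40 (n = -2*(-20) = 40)
F(m, Y) = 40*Y
F(-94, 167)/a(-47) = (40*167)/(58 - 1*(-47)) = 6680/(58 + 47) = 6680/105 = 6680*(1/105) = 1336/21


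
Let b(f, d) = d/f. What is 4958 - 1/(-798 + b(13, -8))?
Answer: 51473969/10382 ≈ 4958.0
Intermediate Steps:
4958 - 1/(-798 + b(13, -8)) = 4958 - 1/(-798 - 8/13) = 4958 - 1/(-10382/13) = 4958 - 1*(-13/10382) = 4958 + 13/10382 = 51473969/10382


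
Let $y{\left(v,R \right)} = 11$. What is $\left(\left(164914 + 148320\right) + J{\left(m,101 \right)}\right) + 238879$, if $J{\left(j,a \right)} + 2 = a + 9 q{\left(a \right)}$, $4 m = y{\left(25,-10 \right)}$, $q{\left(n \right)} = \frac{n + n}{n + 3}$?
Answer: $\frac{28715933}{52} \approx 5.5223 \cdot 10^{5}$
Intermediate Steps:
$q{\left(n \right)} = \frac{2 n}{3 + n}$
$m = \frac{11}{4}$ ($m = \frac{1}{4} \cdot 11 = \frac{11}{4} \approx 2.75$)
$J{\left(j,a \right)} = -2 + a + \frac{18 a}{3 + a}$ ($J{\left(j,a \right)} = -2 + \left(a + 9 \frac{2 a}{3 + a}\right) = -2 + \left(a + \frac{18 a}{3 + a}\right) = -2 + a + \frac{18 a}{3 + a}$)
$\left(\left(164914 + 148320\right) + J{\left(m,101 \right)}\right) + 238879 = \left(\left(164914 + 148320\right) + \frac{-6 + 101^{2} + 19 \cdot 101}{3 + 101}\right) + 238879 = \left(313234 + \frac{-6 + 10201 + 1919}{104}\right) + 238879 = \left(313234 + \frac{1}{104} \cdot 12114\right) + 238879 = \left(313234 + \frac{6057}{52}\right) + 238879 = \frac{16294225}{52} + 238879 = \frac{28715933}{52}$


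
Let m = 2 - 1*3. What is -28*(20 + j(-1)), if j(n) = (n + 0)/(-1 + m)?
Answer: -574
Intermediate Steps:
m = -1 (m = 2 - 3 = -1)
j(n) = -n/2 (j(n) = (n + 0)/(-1 - 1) = n/(-2) = n*(-½) = -n/2)
-28*(20 + j(-1)) = -28*(20 - ½*(-1)) = -28*(20 + ½) = -28*41/2 = -574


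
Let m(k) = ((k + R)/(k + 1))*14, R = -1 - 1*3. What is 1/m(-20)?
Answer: 19/336 ≈ 0.056548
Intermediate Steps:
R = -4 (R = -1 - 3 = -4)
m(k) = 14*(-4 + k)/(1 + k) (m(k) = ((k - 4)/(k + 1))*14 = ((-4 + k)/(1 + k))*14 = 14*(-4 + k)/(1 + k))
1/m(-20) = 1/(14*(-4 - 20)/(1 - 20)) = 1/(14*(-24)/(-19)) = 1/(14*(-1/19)*(-24)) = 1/(336/19) = 19/336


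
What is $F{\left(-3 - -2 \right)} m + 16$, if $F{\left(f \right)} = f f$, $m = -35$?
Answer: $-19$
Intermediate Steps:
$F{\left(f \right)} = f^{2}$
$F{\left(-3 - -2 \right)} m + 16 = \left(-3 - -2\right)^{2} \left(-35\right) + 16 = \left(-3 + 2\right)^{2} \left(-35\right) + 16 = \left(-1\right)^{2} \left(-35\right) + 16 = 1 \left(-35\right) + 16 = -35 + 16 = -19$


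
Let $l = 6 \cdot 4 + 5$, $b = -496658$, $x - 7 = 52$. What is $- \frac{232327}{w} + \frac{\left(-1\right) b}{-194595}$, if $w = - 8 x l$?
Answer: $\frac{38411417861}{2663616360} \approx 14.421$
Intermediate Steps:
$x = 59$ ($x = 7 + 52 = 59$)
$l = 29$ ($l = 24 + 5 = 29$)
$w = -13688$ ($w = \left(-8\right) 59 \cdot 29 = \left(-472\right) 29 = -13688$)
$- \frac{232327}{w} + \frac{\left(-1\right) b}{-194595} = - \frac{232327}{-13688} + \frac{\left(-1\right) \left(-496658\right)}{-194595} = \left(-232327\right) \left(- \frac{1}{13688}\right) + 496658 \left(- \frac{1}{194595}\right) = \frac{232327}{13688} - \frac{496658}{194595} = \frac{38411417861}{2663616360}$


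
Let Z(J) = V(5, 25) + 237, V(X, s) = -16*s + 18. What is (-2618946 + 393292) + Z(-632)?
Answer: -2225799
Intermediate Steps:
V(X, s) = 18 - 16*s
Z(J) = -145 (Z(J) = (18 - 16*25) + 237 = (18 - 400) + 237 = -382 + 237 = -145)
(-2618946 + 393292) + Z(-632) = (-2618946 + 393292) - 145 = -2225654 - 145 = -2225799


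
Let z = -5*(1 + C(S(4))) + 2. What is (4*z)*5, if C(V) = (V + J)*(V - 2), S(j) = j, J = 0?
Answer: -860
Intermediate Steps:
C(V) = V*(-2 + V) (C(V) = (V + 0)*(V - 2) = V*(-2 + V))
z = -43 (z = -5*(1 + 4*(-2 + 4)) + 2 = -5*(1 + 4*2) + 2 = -5*(1 + 8) + 2 = -5*9 + 2 = -45 + 2 = -43)
(4*z)*5 = (4*(-43))*5 = -172*5 = -860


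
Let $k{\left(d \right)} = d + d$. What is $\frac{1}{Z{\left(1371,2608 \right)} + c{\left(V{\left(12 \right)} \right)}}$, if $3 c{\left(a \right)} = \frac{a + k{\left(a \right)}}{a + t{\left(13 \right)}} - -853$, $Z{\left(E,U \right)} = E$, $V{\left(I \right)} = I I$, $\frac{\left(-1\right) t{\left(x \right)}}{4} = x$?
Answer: $\frac{69}{114326} \approx 0.00060354$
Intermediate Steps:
$t{\left(x \right)} = - 4 x$
$V{\left(I \right)} = I^{2}$
$k{\left(d \right)} = 2 d$
$c{\left(a \right)} = \frac{853}{3} + \frac{a}{-52 + a}$ ($c{\left(a \right)} = \frac{\frac{a + 2 a}{a - 52} - -853}{3} = \frac{\frac{3 a}{a - 52} + 853}{3} = \frac{\frac{3 a}{-52 + a} + 853}{3} = \frac{853 + \frac{3 a}{-52 + a}}{3} = \frac{853}{3} + \frac{a}{-52 + a}$)
$\frac{1}{Z{\left(1371,2608 \right)} + c{\left(V{\left(12 \right)} \right)}} = \frac{1}{1371 + \frac{4 \left(-11089 + 214 \cdot 12^{2}\right)}{3 \left(-52 + 12^{2}\right)}} = \frac{1}{1371 + \frac{4 \left(-11089 + 214 \cdot 144\right)}{3 \left(-52 + 144\right)}} = \frac{1}{1371 + \frac{4 \left(-11089 + 30816\right)}{3 \cdot 92}} = \frac{1}{1371 + \frac{4}{3} \cdot \frac{1}{92} \cdot 19727} = \frac{1}{1371 + \frac{19727}{69}} = \frac{1}{\frac{114326}{69}} = \frac{69}{114326}$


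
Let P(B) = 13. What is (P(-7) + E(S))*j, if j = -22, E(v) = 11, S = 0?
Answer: -528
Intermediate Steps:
(P(-7) + E(S))*j = (13 + 11)*(-22) = 24*(-22) = -528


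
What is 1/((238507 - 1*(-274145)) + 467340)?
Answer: 1/979992 ≈ 1.0204e-6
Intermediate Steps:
1/((238507 - 1*(-274145)) + 467340) = 1/((238507 + 274145) + 467340) = 1/(512652 + 467340) = 1/979992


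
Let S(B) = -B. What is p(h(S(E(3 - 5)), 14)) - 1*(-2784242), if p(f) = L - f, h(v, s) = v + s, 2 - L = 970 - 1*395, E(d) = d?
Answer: 2783653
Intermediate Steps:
L = -573 (L = 2 - (970 - 1*395) = 2 - (970 - 395) = 2 - 1*575 = 2 - 575 = -573)
h(v, s) = s + v
p(f) = -573 - f
p(h(S(E(3 - 5)), 14)) - 1*(-2784242) = (-573 - (14 - (3 - 5))) - 1*(-2784242) = (-573 - (14 - 1*(-2))) + 2784242 = (-573 - (14 + 2)) + 2784242 = (-573 - 1*16) + 2784242 = (-573 - 16) + 2784242 = -589 + 2784242 = 2783653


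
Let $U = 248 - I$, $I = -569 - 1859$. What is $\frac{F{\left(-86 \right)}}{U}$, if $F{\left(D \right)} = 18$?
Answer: $\frac{3}{446} \approx 0.0067265$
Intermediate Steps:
$I = -2428$
$U = 2676$ ($U = 248 - -2428 = 248 + 2428 = 2676$)
$\frac{F{\left(-86 \right)}}{U} = \frac{18}{2676} = 18 \cdot \frac{1}{2676} = \frac{3}{446}$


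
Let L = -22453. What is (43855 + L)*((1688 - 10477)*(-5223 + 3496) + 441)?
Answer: 324861899688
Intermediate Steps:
(43855 + L)*((1688 - 10477)*(-5223 + 3496) + 441) = (43855 - 22453)*((1688 - 10477)*(-5223 + 3496) + 441) = 21402*(-8789*(-1727) + 441) = 21402*(15178603 + 441) = 21402*15179044 = 324861899688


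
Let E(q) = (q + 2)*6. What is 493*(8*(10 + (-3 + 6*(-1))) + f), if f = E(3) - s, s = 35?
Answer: 1479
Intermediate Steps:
E(q) = 12 + 6*q (E(q) = (2 + q)*6 = 12 + 6*q)
f = -5 (f = (12 + 6*3) - 1*35 = (12 + 18) - 35 = 30 - 35 = -5)
493*(8*(10 + (-3 + 6*(-1))) + f) = 493*(8*(10 + (-3 + 6*(-1))) - 5) = 493*(8*(10 + (-3 - 6)) - 5) = 493*(8*(10 - 9) - 5) = 493*(8*1 - 5) = 493*(8 - 5) = 493*3 = 1479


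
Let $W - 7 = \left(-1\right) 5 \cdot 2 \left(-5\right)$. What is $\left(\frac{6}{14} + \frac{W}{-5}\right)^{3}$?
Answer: $- \frac{56623104}{42875} \approx -1320.7$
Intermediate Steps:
$W = 57$ ($W = 7 + \left(-1\right) 5 \cdot 2 \left(-5\right) = 7 + \left(-5\right) 2 \left(-5\right) = 7 - -50 = 7 + 50 = 57$)
$\left(\frac{6}{14} + \frac{W}{-5}\right)^{3} = \left(\frac{6}{14} + \frac{57}{-5}\right)^{3} = \left(6 \cdot \frac{1}{14} + 57 \left(- \frac{1}{5}\right)\right)^{3} = \left(\frac{3}{7} - \frac{57}{5}\right)^{3} = \left(- \frac{384}{35}\right)^{3} = - \frac{56623104}{42875}$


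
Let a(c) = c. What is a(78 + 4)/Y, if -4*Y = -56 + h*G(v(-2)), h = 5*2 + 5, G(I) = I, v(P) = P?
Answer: 164/43 ≈ 3.8140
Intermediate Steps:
h = 15 (h = 10 + 5 = 15)
Y = 43/2 (Y = -(-56 + 15*(-2))/4 = -(-56 - 30)/4 = -¼*(-86) = 43/2 ≈ 21.500)
a(78 + 4)/Y = (78 + 4)/(43/2) = 82*(2/43) = 164/43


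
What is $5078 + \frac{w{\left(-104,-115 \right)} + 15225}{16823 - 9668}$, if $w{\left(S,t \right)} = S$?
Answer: $\frac{36348211}{7155} \approx 5080.1$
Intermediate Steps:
$5078 + \frac{w{\left(-104,-115 \right)} + 15225}{16823 - 9668} = 5078 + \frac{-104 + 15225}{16823 - 9668} = 5078 + \frac{15121}{7155} = \frac{36348211}{7155}$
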